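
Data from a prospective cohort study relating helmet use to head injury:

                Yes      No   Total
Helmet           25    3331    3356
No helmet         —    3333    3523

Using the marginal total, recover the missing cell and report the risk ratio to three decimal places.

0.138

The missing cell is in the unexposed row: 3523 − 3333 = 190.
So a = 25, b = 3331, c = 190, d = 3333.
RR = [a/(a+b)] / [c/(c+d)] = (25/3356) / (190/3523) = 0.00745/0.05393 = 0.13813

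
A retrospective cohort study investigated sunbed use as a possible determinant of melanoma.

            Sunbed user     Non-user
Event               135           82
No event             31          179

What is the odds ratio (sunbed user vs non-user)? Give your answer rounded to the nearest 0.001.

9.506

Reading the table with exposure as columns: a = 135 (Sunbed user, case), b = 31 (Sunbed user, non-case), c = 82 (Non-user, case), d = 179.
OR = (a·d)/(b·c) = (135 × 179) / (31 × 82) = 24165 / 2542 = 9.50629
The odds of melanoma are about 9.51 times as high in the sunbed user group.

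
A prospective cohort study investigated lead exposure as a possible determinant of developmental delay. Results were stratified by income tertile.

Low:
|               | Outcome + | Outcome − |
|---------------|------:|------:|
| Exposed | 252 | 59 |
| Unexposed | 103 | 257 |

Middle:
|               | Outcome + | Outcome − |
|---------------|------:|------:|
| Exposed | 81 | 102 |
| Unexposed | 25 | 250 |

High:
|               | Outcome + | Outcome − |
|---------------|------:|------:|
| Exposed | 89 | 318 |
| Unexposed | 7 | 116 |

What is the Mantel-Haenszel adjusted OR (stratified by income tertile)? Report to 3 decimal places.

8.511

OR_MH = Σ(aᵢdᵢ/nᵢ) / Σ(bᵢcᵢ/nᵢ), where nᵢ is the stratum total.
Stratum 1 (Low): n = 671; a·d/n = 252·257/671 = 96.5186; b·c/n = 59·103/671 = 9.0566
Stratum 2 (Middle): n = 458; a·d/n = 81·250/458 = 44.2140; b·c/n = 102·25/458 = 5.5677
Stratum 3 (High): n = 530; a·d/n = 89·116/530 = 19.4792; b·c/n = 318·7/530 = 4.2000
OR_MH = (96.5186 + 44.2140 + 19.4792) / (9.0566 + 5.5677 + 4.2000) = 160.2118 / 18.8243 = 8.51090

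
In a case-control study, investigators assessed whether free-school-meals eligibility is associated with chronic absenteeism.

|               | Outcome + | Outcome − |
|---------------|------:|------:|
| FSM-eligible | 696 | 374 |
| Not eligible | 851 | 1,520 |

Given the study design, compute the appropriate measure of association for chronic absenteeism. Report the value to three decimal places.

3.324

Cells: a = 696, b = 374, c = 851, d = 1520.
This is a case-control study: participants were sampled on outcome status, so risks in the source population cannot be estimated directly — relative risk is not valid here. The odds ratio is the appropriate measure.
OR = (a·d)/(b·c) = (696 × 1520) / (374 × 851) = 1057920 / 318274 = 3.32393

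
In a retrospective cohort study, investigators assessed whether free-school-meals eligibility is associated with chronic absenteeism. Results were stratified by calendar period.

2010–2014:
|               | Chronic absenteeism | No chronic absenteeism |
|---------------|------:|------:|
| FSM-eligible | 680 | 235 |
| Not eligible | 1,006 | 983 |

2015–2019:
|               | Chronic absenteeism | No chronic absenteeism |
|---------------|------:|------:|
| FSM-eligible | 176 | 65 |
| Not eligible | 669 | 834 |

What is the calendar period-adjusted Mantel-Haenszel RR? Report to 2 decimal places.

1.51

RR_MH = Σ(aᵢ·n₀ᵢ/nᵢ) / Σ(cᵢ·n₁ᵢ/nᵢ), with n₁ᵢ = aᵢ+bᵢ (exposed), n₀ᵢ = cᵢ+dᵢ (unexposed), nᵢ = n₁ᵢ+n₀ᵢ.
Stratum 1 (2010–2014): n₁ = 915, n₀ = 1989, n = 2904; a·n₀/n = 680·1989/2904 = 465.7438; c·n₁/n = 1006·915/2904 = 316.9731
Stratum 2 (2015–2019): n₁ = 241, n₀ = 1503, n = 1744; a·n₀/n = 176·1503/1744 = 151.6789; c·n₁/n = 669·241/1744 = 92.4478
RR_MH = (465.7438 + 151.6789) / (316.9731 + 92.4478) = 617.4227 / 409.4210 = 1.50804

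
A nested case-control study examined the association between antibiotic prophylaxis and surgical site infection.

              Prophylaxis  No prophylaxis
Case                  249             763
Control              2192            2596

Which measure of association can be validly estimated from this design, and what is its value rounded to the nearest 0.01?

Reading the table with exposure as columns: a = 249 (Prophylaxis, case), b = 2192 (Prophylaxis, non-case), c = 763 (No prophylaxis, case), d = 2596.
This is a nested case-control study: participants were sampled on outcome status, so risks in the source population cannot be estimated directly — relative risk is not valid here. The odds ratio is the appropriate measure.
OR = (a·d)/(b·c) = (249 × 2596) / (2192 × 763) = 646404 / 1672496 = 0.38649

0.39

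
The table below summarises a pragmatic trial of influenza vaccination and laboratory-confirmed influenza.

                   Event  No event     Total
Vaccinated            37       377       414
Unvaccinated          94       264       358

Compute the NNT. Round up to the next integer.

6

Risk in treated group = 37/414 = 0.08937; risk in control = 94/358 = 0.26257.
Absolute risk reduction = 0.26257 − 0.08937 = 0.17320
NNT = 1 / ARR = 1 / 0.17320 = 5.774 → round up → 6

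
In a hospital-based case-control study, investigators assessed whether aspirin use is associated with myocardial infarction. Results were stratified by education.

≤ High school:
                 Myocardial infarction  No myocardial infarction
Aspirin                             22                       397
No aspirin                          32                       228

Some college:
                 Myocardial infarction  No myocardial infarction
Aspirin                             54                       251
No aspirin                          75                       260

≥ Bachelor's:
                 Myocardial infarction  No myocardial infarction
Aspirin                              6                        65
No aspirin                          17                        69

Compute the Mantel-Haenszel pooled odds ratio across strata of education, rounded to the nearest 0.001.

OR_MH = Σ(aᵢdᵢ/nᵢ) / Σ(bᵢcᵢ/nᵢ), where nᵢ is the stratum total.
Stratum 1 (≤ High school): n = 679; a·d/n = 22·228/679 = 7.3873; b·c/n = 397·32/679 = 18.7099
Stratum 2 (Some college): n = 640; a·d/n = 54·260/640 = 21.9375; b·c/n = 251·75/640 = 29.4141
Stratum 3 (≥ Bachelor's): n = 157; a·d/n = 6·69/157 = 2.6369; b·c/n = 65·17/157 = 7.0382
OR_MH = (7.3873 + 21.9375 + 2.6369) / (18.7099 + 29.4141 + 7.0382) = 31.9618 / 55.1621 = 0.57942

0.579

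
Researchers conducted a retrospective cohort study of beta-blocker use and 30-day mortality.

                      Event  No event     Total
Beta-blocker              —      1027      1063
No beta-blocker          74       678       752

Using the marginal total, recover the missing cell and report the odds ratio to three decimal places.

The missing cell is in the exposed row: 1063 − 1027 = 36.
So a = 36, b = 1027, c = 74, d = 678.
OR = (a·d)/(b·c) = (36 × 678) / (1027 × 74) = 24408 / 75998 = 0.32117

0.321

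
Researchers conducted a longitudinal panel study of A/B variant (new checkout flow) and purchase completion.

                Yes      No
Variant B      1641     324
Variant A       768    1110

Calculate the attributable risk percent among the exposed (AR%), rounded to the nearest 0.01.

Cells: a = 1641, b = 324, c = 768, d = 1110.
Risk in exposed = 1641/1965 = 0.83511; risk in unexposed = 768/1878 = 0.40895.
RR = 0.83511/0.40895 = 2.04212
AR% = (RR − 1)/RR × 100 = (2.04212 − 1)/2.04212 × 100 = 51.0312%

51.03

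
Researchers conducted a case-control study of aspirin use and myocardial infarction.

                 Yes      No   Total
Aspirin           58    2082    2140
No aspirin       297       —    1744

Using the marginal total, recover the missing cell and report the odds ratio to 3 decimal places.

0.136

The missing cell is in the unexposed row: 1744 − 297 = 1447.
So a = 58, b = 2082, c = 297, d = 1447.
OR = (a·d)/(b·c) = (58 × 1447) / (2082 × 297) = 83926 / 618354 = 0.13572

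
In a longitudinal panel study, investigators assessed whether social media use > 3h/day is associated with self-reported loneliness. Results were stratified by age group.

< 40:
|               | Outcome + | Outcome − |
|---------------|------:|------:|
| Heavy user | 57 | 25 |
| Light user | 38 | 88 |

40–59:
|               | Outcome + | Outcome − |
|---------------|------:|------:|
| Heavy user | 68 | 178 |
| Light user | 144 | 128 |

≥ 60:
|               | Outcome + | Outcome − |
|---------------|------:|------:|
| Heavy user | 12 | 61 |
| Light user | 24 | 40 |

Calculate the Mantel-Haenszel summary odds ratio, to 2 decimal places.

OR_MH = Σ(aᵢdᵢ/nᵢ) / Σ(bᵢcᵢ/nᵢ), where nᵢ is the stratum total.
Stratum 1 (< 40): n = 208; a·d/n = 57·88/208 = 24.1154; b·c/n = 25·38/208 = 4.5673
Stratum 2 (40–59): n = 518; a·d/n = 68·128/518 = 16.8031; b·c/n = 178·144/518 = 49.4826
Stratum 3 (≥ 60): n = 137; a·d/n = 12·40/137 = 3.5036; b·c/n = 61·24/137 = 10.6861
OR_MH = (24.1154 + 16.8031 + 3.5036) / (4.5673 + 49.4826 + 10.6861) = 44.4221 / 64.7361 = 0.68620

0.69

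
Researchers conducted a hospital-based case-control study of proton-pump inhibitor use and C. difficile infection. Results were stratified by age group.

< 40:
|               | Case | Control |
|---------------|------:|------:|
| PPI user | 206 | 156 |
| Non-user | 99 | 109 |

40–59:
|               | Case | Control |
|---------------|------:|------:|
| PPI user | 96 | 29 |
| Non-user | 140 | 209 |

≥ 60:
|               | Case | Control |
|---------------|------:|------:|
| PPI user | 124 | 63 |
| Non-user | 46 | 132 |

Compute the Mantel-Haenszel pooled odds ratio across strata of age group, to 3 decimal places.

2.903

OR_MH = Σ(aᵢdᵢ/nᵢ) / Σ(bᵢcᵢ/nᵢ), where nᵢ is the stratum total.
Stratum 1 (< 40): n = 570; a·d/n = 206·109/570 = 39.3930; b·c/n = 156·99/570 = 27.0947
Stratum 2 (40–59): n = 474; a·d/n = 96·209/474 = 42.3291; b·c/n = 29·140/474 = 8.5654
Stratum 3 (≥ 60): n = 365; a·d/n = 124·132/365 = 44.8438; b·c/n = 63·46/365 = 7.9397
OR_MH = (39.3930 + 42.3291 + 44.8438) / (27.0947 + 8.5654 + 7.9397) = 126.5659 / 43.5999 = 2.90290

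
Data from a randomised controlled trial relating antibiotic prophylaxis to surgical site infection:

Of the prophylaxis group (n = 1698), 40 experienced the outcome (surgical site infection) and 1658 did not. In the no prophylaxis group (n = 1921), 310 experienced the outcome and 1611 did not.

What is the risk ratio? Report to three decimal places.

0.146

From the description: a = 40, b = 1658, c = 310, d = 1611.
Risk in exposed = 40/1698 = 0.02356; risk in unexposed = 310/1921 = 0.16137.
RR = 0.02356 / 0.16137 = 0.14598
The risk is 85% lower among the exposed than among the unexposed.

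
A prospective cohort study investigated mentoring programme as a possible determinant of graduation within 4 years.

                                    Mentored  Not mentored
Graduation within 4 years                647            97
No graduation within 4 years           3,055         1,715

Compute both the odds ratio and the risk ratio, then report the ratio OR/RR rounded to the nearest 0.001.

Reading the table with exposure as columns: a = 647 (Mentored, case), b = 3055 (Mentored, non-case), c = 97 (Not mentored, case), d = 1715.
OR = (647·1715)/(3055·97) = 1109605/296335 = 3.74443
Risk in exposed = 647/3702 = 0.17477; risk in unexposed = 97/1812 = 0.05353; RR = 3.26478
OR/RR = 3.74443 / 3.26478 = 1.14691
The outcome is not rare, so the OR lies further from 1 than the RR.

1.147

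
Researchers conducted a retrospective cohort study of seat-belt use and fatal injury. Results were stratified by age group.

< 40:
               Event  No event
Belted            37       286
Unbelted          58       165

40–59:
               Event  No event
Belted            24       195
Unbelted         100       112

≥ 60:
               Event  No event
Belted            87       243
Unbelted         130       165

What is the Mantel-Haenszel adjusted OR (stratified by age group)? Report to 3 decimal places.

0.320

OR_MH = Σ(aᵢdᵢ/nᵢ) / Σ(bᵢcᵢ/nᵢ), where nᵢ is the stratum total.
Stratum 1 (< 40): n = 546; a·d/n = 37·165/546 = 11.1813; b·c/n = 286·58/546 = 30.3810
Stratum 2 (40–59): n = 431; a·d/n = 24·112/431 = 6.2367; b·c/n = 195·100/431 = 45.2436
Stratum 3 (≥ 60): n = 625; a·d/n = 87·165/625 = 22.9680; b·c/n = 243·130/625 = 50.5440
OR_MH = (11.1813 + 6.2367 + 22.9680) / (30.3810 + 45.2436 + 50.5440) = 40.3860 / 126.1686 = 0.32010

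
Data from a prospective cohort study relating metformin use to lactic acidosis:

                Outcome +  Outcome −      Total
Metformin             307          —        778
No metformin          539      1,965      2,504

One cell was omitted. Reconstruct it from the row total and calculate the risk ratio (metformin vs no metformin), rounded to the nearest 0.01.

1.83

The missing cell is in the exposed row: 778 − 307 = 471.
So a = 307, b = 471, c = 539, d = 1965.
RR = [a/(a+b)] / [c/(c+d)] = (307/778) / (539/2504) = 0.39460/0.21526 = 1.83318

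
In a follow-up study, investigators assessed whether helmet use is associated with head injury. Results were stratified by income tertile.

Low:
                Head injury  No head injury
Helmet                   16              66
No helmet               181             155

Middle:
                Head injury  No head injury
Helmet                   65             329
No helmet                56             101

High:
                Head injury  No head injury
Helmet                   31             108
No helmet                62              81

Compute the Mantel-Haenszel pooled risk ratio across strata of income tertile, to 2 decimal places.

RR_MH = Σ(aᵢ·n₀ᵢ/nᵢ) / Σ(cᵢ·n₁ᵢ/nᵢ), with n₁ᵢ = aᵢ+bᵢ (exposed), n₀ᵢ = cᵢ+dᵢ (unexposed), nᵢ = n₁ᵢ+n₀ᵢ.
Stratum 1 (Low): n₁ = 82, n₀ = 336, n = 418; a·n₀/n = 16·336/418 = 12.8612; c·n₁/n = 181·82/418 = 35.5072
Stratum 2 (Middle): n₁ = 394, n₀ = 157, n = 551; a·n₀/n = 65·157/551 = 18.5209; c·n₁/n = 56·394/551 = 40.0436
Stratum 3 (High): n₁ = 139, n₀ = 143, n = 282; a·n₀/n = 31·143/282 = 15.7199; c·n₁/n = 62·139/282 = 30.5603
RR_MH = (12.8612 + 18.5209 + 15.7199) / (35.5072 + 40.0436 + 30.5603) = 47.1020 / 106.1110 = 0.44389

0.44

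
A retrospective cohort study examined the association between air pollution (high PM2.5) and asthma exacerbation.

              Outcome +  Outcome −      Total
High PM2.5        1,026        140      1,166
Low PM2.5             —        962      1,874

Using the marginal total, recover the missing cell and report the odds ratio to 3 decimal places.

The missing cell is in the unexposed row: 1874 − 962 = 912.
So a = 1026, b = 140, c = 912, d = 962.
OR = (a·d)/(b·c) = (1026 × 962) / (140 × 912) = 987012 / 127680 = 7.73036

7.730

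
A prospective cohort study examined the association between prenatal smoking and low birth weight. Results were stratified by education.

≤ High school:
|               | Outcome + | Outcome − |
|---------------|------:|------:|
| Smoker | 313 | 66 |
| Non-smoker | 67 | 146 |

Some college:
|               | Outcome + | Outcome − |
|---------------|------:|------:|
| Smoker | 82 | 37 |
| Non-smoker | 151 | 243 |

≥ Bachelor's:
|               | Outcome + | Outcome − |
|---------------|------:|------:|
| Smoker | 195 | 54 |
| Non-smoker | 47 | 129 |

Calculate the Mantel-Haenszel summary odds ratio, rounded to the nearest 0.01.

7.20

OR_MH = Σ(aᵢdᵢ/nᵢ) / Σ(bᵢcᵢ/nᵢ), where nᵢ is the stratum total.
Stratum 1 (≤ High school): n = 592; a·d/n = 313·146/592 = 77.1926; b·c/n = 66·67/592 = 7.4696
Stratum 2 (Some college): n = 513; a·d/n = 82·243/513 = 38.8421; b·c/n = 37·151/513 = 10.8908
Stratum 3 (≥ Bachelor's): n = 425; a·d/n = 195·129/425 = 59.1882; b·c/n = 54·47/425 = 5.9718
OR_MH = (77.1926 + 38.8421 + 59.1882) / (7.4696 + 10.8908 + 5.9718) = 175.2229 / 24.3322 = 7.20128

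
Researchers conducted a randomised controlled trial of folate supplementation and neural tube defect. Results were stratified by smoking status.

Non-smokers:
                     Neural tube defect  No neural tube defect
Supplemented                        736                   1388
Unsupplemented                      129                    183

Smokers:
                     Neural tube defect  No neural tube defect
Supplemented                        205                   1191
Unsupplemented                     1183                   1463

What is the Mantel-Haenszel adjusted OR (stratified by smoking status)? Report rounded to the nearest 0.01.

0.31

OR_MH = Σ(aᵢdᵢ/nᵢ) / Σ(bᵢcᵢ/nᵢ), where nᵢ is the stratum total.
Stratum 1 (Non-smokers): n = 2436; a·d/n = 736·183/2436 = 55.2906; b·c/n = 1388·129/2436 = 73.5025
Stratum 2 (Smokers): n = 4042; a·d/n = 205·1463/4042 = 74.1997; b·c/n = 1191·1183/4042 = 348.5782
OR_MH = (55.2906 + 74.1997) / (73.5025 + 348.5782) = 129.4903 / 422.0806 = 0.30679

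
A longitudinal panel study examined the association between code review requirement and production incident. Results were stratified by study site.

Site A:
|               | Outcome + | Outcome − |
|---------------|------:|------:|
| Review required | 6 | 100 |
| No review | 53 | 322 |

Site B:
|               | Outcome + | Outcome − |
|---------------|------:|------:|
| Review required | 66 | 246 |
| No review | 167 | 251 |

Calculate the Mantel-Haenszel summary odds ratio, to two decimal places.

0.40

OR_MH = Σ(aᵢdᵢ/nᵢ) / Σ(bᵢcᵢ/nᵢ), where nᵢ is the stratum total.
Stratum 1 (Site A): n = 481; a·d/n = 6·322/481 = 4.0166; b·c/n = 100·53/481 = 11.0187
Stratum 2 (Site B): n = 730; a·d/n = 66·251/730 = 22.6932; b·c/n = 246·167/730 = 56.2767
OR_MH = (4.0166 + 22.6932) / (11.0187 + 56.2767) = 26.7098 / 67.2954 = 0.39690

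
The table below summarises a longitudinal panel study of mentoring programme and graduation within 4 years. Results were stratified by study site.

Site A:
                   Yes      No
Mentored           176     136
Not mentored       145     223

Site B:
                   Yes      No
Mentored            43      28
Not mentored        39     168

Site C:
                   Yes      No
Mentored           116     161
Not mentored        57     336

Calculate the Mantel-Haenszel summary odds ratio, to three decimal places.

3.043

OR_MH = Σ(aᵢdᵢ/nᵢ) / Σ(bᵢcᵢ/nᵢ), where nᵢ is the stratum total.
Stratum 1 (Site A): n = 680; a·d/n = 176·223/680 = 57.7176; b·c/n = 136·145/680 = 29.0000
Stratum 2 (Site B): n = 278; a·d/n = 43·168/278 = 25.9856; b·c/n = 28·39/278 = 3.9281
Stratum 3 (Site C): n = 670; a·d/n = 116·336/670 = 58.1731; b·c/n = 161·57/670 = 13.6970
OR_MH = (57.7176 + 25.9856 + 58.1731) / (29.0000 + 3.9281 + 13.6970) = 141.8764 / 46.6251 = 3.04292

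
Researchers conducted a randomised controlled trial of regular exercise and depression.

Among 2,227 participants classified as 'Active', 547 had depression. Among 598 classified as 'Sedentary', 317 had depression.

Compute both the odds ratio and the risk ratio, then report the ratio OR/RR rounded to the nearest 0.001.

0.623

From the description: a = 547, b = 1680, c = 317, d = 281.
OR = (547·281)/(1680·317) = 153707/532560 = 0.28862
Risk in exposed = 547/2227 = 0.24562; risk in unexposed = 317/598 = 0.53010; RR = 0.46335
OR/RR = 0.28862 / 0.46335 = 0.62290
The outcome is not rare, so the OR lies further from 1 than the RR.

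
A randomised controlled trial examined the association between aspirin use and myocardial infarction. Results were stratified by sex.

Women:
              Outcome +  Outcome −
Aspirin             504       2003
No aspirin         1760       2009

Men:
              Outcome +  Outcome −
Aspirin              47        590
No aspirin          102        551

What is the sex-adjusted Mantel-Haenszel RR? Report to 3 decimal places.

0.433

RR_MH = Σ(aᵢ·n₀ᵢ/nᵢ) / Σ(cᵢ·n₁ᵢ/nᵢ), with n₁ᵢ = aᵢ+bᵢ (exposed), n₀ᵢ = cᵢ+dᵢ (unexposed), nᵢ = n₁ᵢ+n₀ᵢ.
Stratum 1 (Women): n₁ = 2507, n₀ = 3769, n = 6276; a·n₀/n = 504·3769/6276 = 302.6730; c·n₁/n = 1760·2507/6276 = 703.0465
Stratum 2 (Men): n₁ = 637, n₀ = 653, n = 1290; a·n₀/n = 47·653/1290 = 23.7915; c·n₁/n = 102·637/1290 = 50.3674
RR_MH = (302.6730 + 23.7915) / (703.0465 + 50.3674) = 326.4645 / 753.4140 = 0.43331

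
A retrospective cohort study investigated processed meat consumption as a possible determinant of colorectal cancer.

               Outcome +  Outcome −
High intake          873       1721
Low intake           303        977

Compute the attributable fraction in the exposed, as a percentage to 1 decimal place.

Cells: a = 873, b = 1721, c = 303, d = 977.
Risk in exposed = 873/2594 = 0.33655; risk in unexposed = 303/1280 = 0.23672.
RR = 0.33655/0.23672 = 1.42171
AR% = (RR − 1)/RR × 100 = (1.42171 − 1)/1.42171 × 100 = 29.6623%

29.7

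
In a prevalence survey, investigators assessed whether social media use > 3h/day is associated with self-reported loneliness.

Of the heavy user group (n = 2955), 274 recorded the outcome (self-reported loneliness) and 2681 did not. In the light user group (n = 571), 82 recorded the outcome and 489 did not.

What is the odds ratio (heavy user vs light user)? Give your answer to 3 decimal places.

0.609

From the description: a = 274, b = 2681, c = 82, d = 489.
OR = (a·d)/(b·c) = (274 × 489) / (2681 × 82) = 133986 / 219842 = 0.60946
Exposure is associated with lower odds of self-reported loneliness (OR = 0.61 < 1).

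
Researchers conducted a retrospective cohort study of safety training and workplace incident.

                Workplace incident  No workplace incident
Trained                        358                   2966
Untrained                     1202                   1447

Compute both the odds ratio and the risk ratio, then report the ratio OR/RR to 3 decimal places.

Cells: a = 358, b = 2966, c = 1202, d = 1447.
OR = (358·1447)/(2966·1202) = 518026/3565132 = 0.14530
Risk in exposed = 358/3324 = 0.10770; risk in unexposed = 1202/2649 = 0.45376; RR = 0.23736
OR/RR = 0.14530 / 0.23736 = 0.61218
The outcome is not rare, so the OR lies further from 1 than the RR.

0.612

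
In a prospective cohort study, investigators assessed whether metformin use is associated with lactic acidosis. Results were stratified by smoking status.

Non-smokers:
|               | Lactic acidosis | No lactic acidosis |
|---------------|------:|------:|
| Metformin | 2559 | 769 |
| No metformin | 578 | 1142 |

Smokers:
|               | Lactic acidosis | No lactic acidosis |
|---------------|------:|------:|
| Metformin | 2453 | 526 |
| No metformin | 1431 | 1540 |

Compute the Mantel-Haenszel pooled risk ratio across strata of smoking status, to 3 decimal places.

RR_MH = Σ(aᵢ·n₀ᵢ/nᵢ) / Σ(cᵢ·n₁ᵢ/nᵢ), with n₁ᵢ = aᵢ+bᵢ (exposed), n₀ᵢ = cᵢ+dᵢ (unexposed), nᵢ = n₁ᵢ+n₀ᵢ.
Stratum 1 (Non-smokers): n₁ = 3328, n₀ = 1720, n = 5048; a·n₀/n = 2559·1720/5048 = 871.9255; c·n₁/n = 578·3328/5048 = 381.0586
Stratum 2 (Smokers): n₁ = 2979, n₀ = 2971, n = 5950; a·n₀/n = 2453·2971/5950 = 1224.8509; c·n₁/n = 1431·2979/5950 = 716.4620
RR_MH = (871.9255 + 1224.8509) / (381.0586 + 716.4620) = 2096.7764 / 1097.5207 = 1.91047

1.910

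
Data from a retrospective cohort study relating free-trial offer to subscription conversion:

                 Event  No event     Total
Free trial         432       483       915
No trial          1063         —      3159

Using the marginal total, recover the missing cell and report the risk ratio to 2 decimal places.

The missing cell is in the unexposed row: 3159 − 1063 = 2096.
So a = 432, b = 483, c = 1063, d = 2096.
RR = [a/(a+b)] / [c/(c+d)] = (432/915) / (1063/3159) = 0.47213/0.33650 = 1.40307

1.40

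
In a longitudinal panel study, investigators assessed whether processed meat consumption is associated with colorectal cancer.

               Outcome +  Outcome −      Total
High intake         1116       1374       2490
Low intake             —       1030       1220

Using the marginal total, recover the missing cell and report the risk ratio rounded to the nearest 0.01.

The missing cell is in the unexposed row: 1220 − 1030 = 190.
So a = 1116, b = 1374, c = 190, d = 1030.
RR = [a/(a+b)] / [c/(c+d)] = (1116/2490) / (190/1220) = 0.44819/0.15574 = 2.87787

2.88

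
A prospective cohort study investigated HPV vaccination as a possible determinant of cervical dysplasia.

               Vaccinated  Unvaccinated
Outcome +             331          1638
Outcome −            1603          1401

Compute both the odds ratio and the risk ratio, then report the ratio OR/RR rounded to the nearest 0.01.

0.56

Reading the table with exposure as columns: a = 331 (Vaccinated, case), b = 1603 (Vaccinated, non-case), c = 1638 (Unvaccinated, case), d = 1401.
OR = (331·1401)/(1603·1638) = 463731/2625714 = 0.17661
Risk in exposed = 331/1934 = 0.17115; risk in unexposed = 1638/3039 = 0.53899; RR = 0.31753
OR/RR = 0.17661 / 0.31753 = 0.55620
The outcome is not rare, so the OR lies further from 1 than the RR.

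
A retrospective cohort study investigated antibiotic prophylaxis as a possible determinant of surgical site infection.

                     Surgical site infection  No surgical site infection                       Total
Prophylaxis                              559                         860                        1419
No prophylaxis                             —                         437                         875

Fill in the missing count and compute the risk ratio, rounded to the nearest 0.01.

0.79

The missing cell is in the unexposed row: 875 − 437 = 438.
So a = 559, b = 860, c = 438, d = 437.
RR = [a/(a+b)] / [c/(c+d)] = (559/1419) / (438/875) = 0.39394/0.50057 = 0.78698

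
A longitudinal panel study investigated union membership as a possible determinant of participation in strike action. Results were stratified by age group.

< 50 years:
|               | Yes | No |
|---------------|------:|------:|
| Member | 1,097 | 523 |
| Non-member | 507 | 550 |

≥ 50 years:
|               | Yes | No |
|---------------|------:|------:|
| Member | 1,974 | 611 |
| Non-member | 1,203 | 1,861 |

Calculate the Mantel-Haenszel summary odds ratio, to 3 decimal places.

3.821

OR_MH = Σ(aᵢdᵢ/nᵢ) / Σ(bᵢcᵢ/nᵢ), where nᵢ is the stratum total.
Stratum 1 (< 50 years): n = 2677; a·d/n = 1097·550/2677 = 225.3829; b·c/n = 523·507/2677 = 99.0516
Stratum 2 (≥ 50 years): n = 5649; a·d/n = 1974·1861/5649 = 650.3123; b·c/n = 611·1203/5649 = 130.1174
OR_MH = (225.3829 + 650.3123) / (99.0516 + 130.1174) = 875.6952 / 229.1689 = 3.82118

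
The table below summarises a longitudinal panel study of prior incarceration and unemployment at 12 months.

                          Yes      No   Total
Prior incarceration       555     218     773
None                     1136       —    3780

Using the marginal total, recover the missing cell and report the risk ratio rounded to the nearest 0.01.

2.39

The missing cell is in the unexposed row: 3780 − 1136 = 2644.
So a = 555, b = 218, c = 1136, d = 2644.
RR = [a/(a+b)] / [c/(c+d)] = (555/773) / (1136/3780) = 0.71798/0.30053 = 2.38906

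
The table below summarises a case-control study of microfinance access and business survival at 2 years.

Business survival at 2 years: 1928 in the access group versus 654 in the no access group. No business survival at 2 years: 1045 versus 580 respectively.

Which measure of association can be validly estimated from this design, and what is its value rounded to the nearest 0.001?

From the description: a = 1928, b = 1045, c = 654, d = 580.
This is a case-control study: participants were sampled on outcome status, so risks in the source population cannot be estimated directly — relative risk is not valid here. The odds ratio is the appropriate measure.
OR = (a·d)/(b·c) = (1928 × 580) / (1045 × 654) = 1118240 / 683430 = 1.63622

1.636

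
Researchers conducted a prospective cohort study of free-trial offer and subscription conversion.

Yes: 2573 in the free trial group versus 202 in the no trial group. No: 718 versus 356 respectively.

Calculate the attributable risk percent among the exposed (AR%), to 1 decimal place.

From the description: a = 2573, b = 718, c = 202, d = 356.
Risk in exposed = 2573/3291 = 0.78183; risk in unexposed = 202/558 = 0.36201.
RR = 0.78183/0.36201 = 2.15971
AR% = (RR − 1)/RR × 100 = (2.15971 − 1)/2.15971 × 100 = 53.6974%

53.7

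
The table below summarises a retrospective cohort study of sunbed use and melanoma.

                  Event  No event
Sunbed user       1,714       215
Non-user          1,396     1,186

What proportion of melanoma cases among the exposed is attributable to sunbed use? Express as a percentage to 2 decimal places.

39.15

Cells: a = 1714, b = 215, c = 1396, d = 1186.
Risk in exposed = 1714/1929 = 0.88854; risk in unexposed = 1396/2582 = 0.54067.
RR = 0.88854/0.54067 = 1.64342
AR% = (RR − 1)/RR × 100 = (1.64342 − 1)/1.64342 × 100 = 39.1514%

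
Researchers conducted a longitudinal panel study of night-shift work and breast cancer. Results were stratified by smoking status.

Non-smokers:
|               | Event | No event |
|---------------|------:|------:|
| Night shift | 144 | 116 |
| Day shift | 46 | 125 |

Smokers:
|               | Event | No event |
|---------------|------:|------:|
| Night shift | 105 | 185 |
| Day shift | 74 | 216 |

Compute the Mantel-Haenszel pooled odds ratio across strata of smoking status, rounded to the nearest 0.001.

OR_MH = Σ(aᵢdᵢ/nᵢ) / Σ(bᵢcᵢ/nᵢ), where nᵢ is the stratum total.
Stratum 1 (Non-smokers): n = 431; a·d/n = 144·125/431 = 41.7633; b·c/n = 116·46/431 = 12.3805
Stratum 2 (Smokers): n = 580; a·d/n = 105·216/580 = 39.1034; b·c/n = 185·74/580 = 23.6034
OR_MH = (41.7633 + 39.1034) / (12.3805 + 23.6034) = 80.8668 / 35.9840 = 2.24730

2.247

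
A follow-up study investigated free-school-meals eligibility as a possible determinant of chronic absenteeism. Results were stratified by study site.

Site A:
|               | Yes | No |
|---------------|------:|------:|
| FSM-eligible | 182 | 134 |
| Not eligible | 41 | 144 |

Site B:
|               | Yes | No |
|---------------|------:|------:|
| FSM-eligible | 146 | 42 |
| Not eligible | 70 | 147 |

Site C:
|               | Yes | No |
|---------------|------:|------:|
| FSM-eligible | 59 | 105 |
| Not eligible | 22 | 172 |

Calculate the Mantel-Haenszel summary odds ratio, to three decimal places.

5.416

OR_MH = Σ(aᵢdᵢ/nᵢ) / Σ(bᵢcᵢ/nᵢ), where nᵢ is the stratum total.
Stratum 1 (Site A): n = 501; a·d/n = 182·144/501 = 52.3114; b·c/n = 134·41/501 = 10.9661
Stratum 2 (Site B): n = 405; a·d/n = 146·147/405 = 52.9926; b·c/n = 42·70/405 = 7.2593
Stratum 3 (Site C): n = 358; a·d/n = 59·172/358 = 28.3464; b·c/n = 105·22/358 = 6.4525
OR_MH = (52.3114 + 52.9926 + 28.3464) / (10.9661 + 7.2593 + 6.4525) = 133.6503 / 24.6778 = 5.41580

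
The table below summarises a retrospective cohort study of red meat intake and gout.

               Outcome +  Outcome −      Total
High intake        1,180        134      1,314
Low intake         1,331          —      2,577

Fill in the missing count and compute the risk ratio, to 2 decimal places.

The missing cell is in the unexposed row: 2577 − 1331 = 1246.
So a = 1180, b = 134, c = 1331, d = 1246.
RR = [a/(a+b)] / [c/(c+d)] = (1180/1314) / (1331/2577) = 0.89802/0.51649 = 1.73869

1.74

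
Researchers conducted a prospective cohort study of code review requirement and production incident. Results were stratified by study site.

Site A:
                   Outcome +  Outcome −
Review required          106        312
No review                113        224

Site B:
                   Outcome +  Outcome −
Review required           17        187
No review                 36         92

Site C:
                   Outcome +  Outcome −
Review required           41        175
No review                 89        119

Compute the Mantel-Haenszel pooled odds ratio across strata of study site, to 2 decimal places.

OR_MH = Σ(aᵢdᵢ/nᵢ) / Σ(bᵢcᵢ/nᵢ), where nᵢ is the stratum total.
Stratum 1 (Site A): n = 755; a·d/n = 106·224/755 = 31.4490; b·c/n = 312·113/755 = 46.6967
Stratum 2 (Site B): n = 332; a·d/n = 17·92/332 = 4.7108; b·c/n = 187·36/332 = 20.2771
Stratum 3 (Site C): n = 424; a·d/n = 41·119/424 = 11.5071; b·c/n = 175·89/424 = 36.7335
OR_MH = (31.4490 + 4.7108 + 11.5071) / (46.6967 + 20.2771 + 36.7335) = 47.6669 / 103.7073 = 0.45963

0.46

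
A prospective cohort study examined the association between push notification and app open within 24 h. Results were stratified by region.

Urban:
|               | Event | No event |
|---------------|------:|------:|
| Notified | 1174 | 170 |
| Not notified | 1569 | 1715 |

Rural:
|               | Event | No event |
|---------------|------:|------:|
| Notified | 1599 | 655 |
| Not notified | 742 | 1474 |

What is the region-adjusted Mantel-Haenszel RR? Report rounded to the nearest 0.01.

RR_MH = Σ(aᵢ·n₀ᵢ/nᵢ) / Σ(cᵢ·n₁ᵢ/nᵢ), with n₁ᵢ = aᵢ+bᵢ (exposed), n₀ᵢ = cᵢ+dᵢ (unexposed), nᵢ = n₁ᵢ+n₀ᵢ.
Stratum 1 (Urban): n₁ = 1344, n₀ = 3284, n = 4628; a·n₀/n = 1174·3284/4628 = 833.0631; c·n₁/n = 1569·1344/4628 = 455.6474
Stratum 2 (Rural): n₁ = 2254, n₀ = 2216, n = 4470; a·n₀/n = 1599·2216/4470 = 792.7034; c·n₁/n = 742·2254/4470 = 374.1539
RR_MH = (833.0631 + 792.7034) / (455.6474 + 374.1539) = 1625.7664 / 829.8013 = 1.95922

1.96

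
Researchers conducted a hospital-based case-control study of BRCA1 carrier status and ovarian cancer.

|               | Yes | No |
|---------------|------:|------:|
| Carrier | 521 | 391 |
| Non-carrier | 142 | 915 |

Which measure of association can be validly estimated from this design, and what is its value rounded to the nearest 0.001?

8.586

Cells: a = 521, b = 391, c = 142, d = 915.
This is a hospital-based case-control study: participants were sampled on outcome status, so risks in the source population cannot be estimated directly — relative risk is not valid here. The odds ratio is the appropriate measure.
OR = (a·d)/(b·c) = (521 × 915) / (391 × 142) = 476715 / 55522 = 8.58606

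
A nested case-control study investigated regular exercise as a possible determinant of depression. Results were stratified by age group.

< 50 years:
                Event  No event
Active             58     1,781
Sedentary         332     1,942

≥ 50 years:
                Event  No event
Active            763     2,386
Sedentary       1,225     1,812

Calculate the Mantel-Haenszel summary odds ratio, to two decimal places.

OR_MH = Σ(aᵢdᵢ/nᵢ) / Σ(bᵢcᵢ/nᵢ), where nᵢ is the stratum total.
Stratum 1 (< 50 years): n = 4113; a·d/n = 58·1942/4113 = 27.3854; b·c/n = 1781·332/4113 = 143.7617
Stratum 2 (≥ 50 years): n = 6186; a·d/n = 763·1812/6186 = 223.4976; b·c/n = 2386·1225/6186 = 472.4943
OR_MH = (27.3854 + 223.4976) / (143.7617 + 472.4943) = 250.8829 / 616.2561 = 0.40711

0.41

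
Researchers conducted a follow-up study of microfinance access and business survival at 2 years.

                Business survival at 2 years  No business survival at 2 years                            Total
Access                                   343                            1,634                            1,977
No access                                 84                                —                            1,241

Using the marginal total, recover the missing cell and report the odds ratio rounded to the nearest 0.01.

The missing cell is in the unexposed row: 1241 − 84 = 1157.
So a = 343, b = 1634, c = 84, d = 1157.
OR = (a·d)/(b·c) = (343 × 1157) / (1634 × 84) = 396851 / 137256 = 2.89132

2.89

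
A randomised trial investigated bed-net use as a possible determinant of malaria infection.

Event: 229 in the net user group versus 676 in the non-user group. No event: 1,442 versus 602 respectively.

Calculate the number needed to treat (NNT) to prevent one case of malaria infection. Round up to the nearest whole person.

3

Risk in treated group = 229/1671 = 0.13704; risk in control = 676/1278 = 0.52895.
Absolute risk reduction = 0.52895 − 0.13704 = 0.39191
NNT = 1 / ARR = 1 / 0.39191 = 2.552 → round up → 3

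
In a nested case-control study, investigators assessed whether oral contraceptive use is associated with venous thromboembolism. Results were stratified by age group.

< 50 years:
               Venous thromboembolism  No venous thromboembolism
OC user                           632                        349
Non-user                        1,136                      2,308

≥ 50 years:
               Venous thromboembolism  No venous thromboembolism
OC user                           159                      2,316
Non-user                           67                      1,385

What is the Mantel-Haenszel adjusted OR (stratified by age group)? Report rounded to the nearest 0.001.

OR_MH = Σ(aᵢdᵢ/nᵢ) / Σ(bᵢcᵢ/nᵢ), where nᵢ is the stratum total.
Stratum 1 (< 50 years): n = 4425; a·d/n = 632·2308/4425 = 329.6398; b·c/n = 349·1136/4425 = 89.5964
Stratum 2 (≥ 50 years): n = 3927; a·d/n = 159·1385/3927 = 56.0772; b·c/n = 2316·67/3927 = 39.5141
OR_MH = (329.6398 + 56.0772) / (89.5964 + 39.5141) = 385.7169 / 129.1105 = 2.98749

2.987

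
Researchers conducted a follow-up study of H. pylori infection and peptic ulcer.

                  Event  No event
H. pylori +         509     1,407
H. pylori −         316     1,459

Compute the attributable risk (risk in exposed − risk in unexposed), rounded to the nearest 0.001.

Cells: a = 509, b = 1407, c = 316, d = 1459.
Risk in exposed = 509/1916 = 0.265658; risk in unexposed = 316/1775 = 0.178028.
Risk difference = 0.265658 − 0.178028 = 0.087629

0.088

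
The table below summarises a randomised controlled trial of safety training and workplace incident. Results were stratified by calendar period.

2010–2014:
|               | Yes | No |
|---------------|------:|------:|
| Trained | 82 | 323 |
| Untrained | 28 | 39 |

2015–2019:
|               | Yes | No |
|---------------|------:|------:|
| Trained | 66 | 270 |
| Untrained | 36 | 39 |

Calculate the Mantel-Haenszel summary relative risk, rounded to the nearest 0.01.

RR_MH = Σ(aᵢ·n₀ᵢ/nᵢ) / Σ(cᵢ·n₁ᵢ/nᵢ), with n₁ᵢ = aᵢ+bᵢ (exposed), n₀ᵢ = cᵢ+dᵢ (unexposed), nᵢ = n₁ᵢ+n₀ᵢ.
Stratum 1 (2010–2014): n₁ = 405, n₀ = 67, n = 472; a·n₀/n = 82·67/472 = 11.6398; c·n₁/n = 28·405/472 = 24.0254
Stratum 2 (2015–2019): n₁ = 336, n₀ = 75, n = 411; a·n₀/n = 66·75/411 = 12.0438; c·n₁/n = 36·336/411 = 29.4307
RR_MH = (11.6398 + 12.0438) / (24.0254 + 29.4307) = 23.6836 / 53.4561 = 0.44305

0.44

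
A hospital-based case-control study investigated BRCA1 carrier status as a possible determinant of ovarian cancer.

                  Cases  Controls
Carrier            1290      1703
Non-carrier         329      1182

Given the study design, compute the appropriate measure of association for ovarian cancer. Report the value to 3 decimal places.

2.721

Cells: a = 1290, b = 1703, c = 329, d = 1182.
This is a hospital-based case-control study: participants were sampled on outcome status, so risks in the source population cannot be estimated directly — relative risk is not valid here. The odds ratio is the appropriate measure.
OR = (a·d)/(b·c) = (1290 × 1182) / (1703 × 329) = 1524780 / 560287 = 2.72143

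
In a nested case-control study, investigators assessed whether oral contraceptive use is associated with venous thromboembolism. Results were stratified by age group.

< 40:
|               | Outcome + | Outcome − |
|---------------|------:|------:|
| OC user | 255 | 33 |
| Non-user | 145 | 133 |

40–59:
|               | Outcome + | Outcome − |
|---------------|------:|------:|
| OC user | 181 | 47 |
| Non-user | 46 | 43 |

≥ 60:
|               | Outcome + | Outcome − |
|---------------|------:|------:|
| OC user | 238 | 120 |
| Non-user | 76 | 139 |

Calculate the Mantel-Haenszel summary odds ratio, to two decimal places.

OR_MH = Σ(aᵢdᵢ/nᵢ) / Σ(bᵢcᵢ/nᵢ), where nᵢ is the stratum total.
Stratum 1 (< 40): n = 566; a·d/n = 255·133/566 = 59.9205; b·c/n = 33·145/566 = 8.4541
Stratum 2 (40–59): n = 317; a·d/n = 181·43/317 = 24.5521; b·c/n = 47·46/317 = 6.8202
Stratum 3 (≥ 60): n = 573; a·d/n = 238·139/573 = 57.7347; b·c/n = 120·76/573 = 15.9162
OR_MH = (59.9205 + 24.5521 + 57.7347) / (8.4541 + 6.8202 + 15.9162) = 142.2073 / 31.1905 = 4.55932

4.56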